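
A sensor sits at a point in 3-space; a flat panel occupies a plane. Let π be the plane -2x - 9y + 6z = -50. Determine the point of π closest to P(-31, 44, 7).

n = (-2, -9, 6), |n|² = 121, and n·P − (-50) = -242.
t = -242/121 = -2, so the foot is P − t·n = (-31, 44, 7) − (-2)·(-2, -9, 6) = (-35, 26, 19).

(-35, 26, 19)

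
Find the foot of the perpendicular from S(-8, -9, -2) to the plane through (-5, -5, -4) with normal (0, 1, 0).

(-8, -5, -2)

The perpendicular from S has direction n = (0, 1, 0): r = (-8, -9, -2) + μ(0, 1, 0).
Substitute into the plane: n·(S + μn) = -5 gives -9 + 1μ = -5, so μ = 4.
Foot = (-8, -9, -2) + 4·(0, 1, 0) = (-8, -5, -2).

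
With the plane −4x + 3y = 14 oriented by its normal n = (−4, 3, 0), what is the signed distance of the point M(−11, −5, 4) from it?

3

n·M − 14 = 15.
|n| = 5, so the signed distance is 15/5 = 3.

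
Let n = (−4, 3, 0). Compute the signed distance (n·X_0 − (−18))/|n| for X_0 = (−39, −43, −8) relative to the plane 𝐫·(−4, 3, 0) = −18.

9

n·X_0 − (-18) = 45.
|n| = 5, so the signed distance is 45/5 = 9.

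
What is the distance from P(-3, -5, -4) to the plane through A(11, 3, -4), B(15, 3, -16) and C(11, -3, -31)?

12/11

AB = (4, 0, -12) and AC = (0, -6, -27), so a normal is n = AB × AC = (-72, 108, -24).
Then n·(-3, -5, -4) - (-372) = 144.
|n| = √(5184 + 11664 + 576) = 132, so the distance is |144|/132 = 12/11.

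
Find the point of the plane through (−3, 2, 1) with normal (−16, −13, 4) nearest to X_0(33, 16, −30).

(1, -10, -22)

The perpendicular from X_0 has direction n = (−16, −13, 4): r = (33, 16, −30) + μ(−16, −13, 4).
Substitute into the plane: n·(X_0 + μn) = 26 gives -856 + 441μ = 26, so μ = 2.
Foot = (33, 16, −30) + 2·(−16, −13, 4) = (1, −10, −22).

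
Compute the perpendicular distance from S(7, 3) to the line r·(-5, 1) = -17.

d = |(-5)·7 + 1·3 − (-17)| / √(25 + 1) = |-15|/√26 = 15√26/26.

15/√26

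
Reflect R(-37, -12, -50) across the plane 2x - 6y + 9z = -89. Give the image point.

(-25, -48, 4)

With n = (2, -6, 9), the signed offset is (n·R − (-89))/|n|² = -363/121 = -3.
R' = R − 2t·n = (-37, -12, -50) − (-6)·(2, -6, 9) = (-25, -48, 4).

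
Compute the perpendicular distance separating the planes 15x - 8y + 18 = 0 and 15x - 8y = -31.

With common normal n = (15, -8, 0) (|n| = 17), the distance is |(-18) − (-31)|/|n| = 13/17.

13/17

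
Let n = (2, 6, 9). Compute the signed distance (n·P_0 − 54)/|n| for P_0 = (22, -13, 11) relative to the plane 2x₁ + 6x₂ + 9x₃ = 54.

1

n·P_0 − 54 = 11.
|n| = 11, so the signed distance is 11/11 = 1.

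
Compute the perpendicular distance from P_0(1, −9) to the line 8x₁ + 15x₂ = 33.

160/17

The normal to the line is n = (8, 15) with |n| = 17.
|n·P_0 − 33| = |-127 − 33| = 160, so the distance is 160/17.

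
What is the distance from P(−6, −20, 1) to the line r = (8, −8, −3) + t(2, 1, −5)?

Direction vector d = (2, 1, −5).
AP = (−14, −12, 4); AP·d = -60, |AP|² = 356, |d|² = 30.
distance² = |AP|² − (AP·d)²/|d|² = 356 − 3600/30 = 236, so the distance is 2√59.

2√59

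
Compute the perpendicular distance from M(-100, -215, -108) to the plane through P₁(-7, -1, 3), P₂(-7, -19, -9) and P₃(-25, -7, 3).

P₁P₂ = (0, -18, -12) and P₁P₃ = (-18, -6, 0), so a normal is n = P₁P₂ × P₁P₃ = (-72, 216, -324).
n = (-72, 216, -324); n·P − (-684) = -3564; |n| = 396; distance = 3564/396 = 9.

9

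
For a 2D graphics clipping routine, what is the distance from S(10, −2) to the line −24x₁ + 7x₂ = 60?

The normal to the line is n = (−24, 7) with |n| = 25.
|n·S − 60| = |-254 − 60| = 314, so the distance is 314/25.

314/25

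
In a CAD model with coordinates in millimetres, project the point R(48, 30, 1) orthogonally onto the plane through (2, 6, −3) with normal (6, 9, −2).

n = (6, 9, −2), |n|² = 121, and n·R − 72 = 484.
t = 484/121 = 4, so the foot is R − t·n = (48, 30, 1) − 4·(6, 9, −2) = (24, −6, 9).

(24, -6, 9)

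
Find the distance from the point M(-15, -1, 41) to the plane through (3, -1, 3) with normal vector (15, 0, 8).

The plane has equation n·(r − (3, -1, 3)) = 0, i.e. n·r = 69.
d = |15·(-15) + 8·41 − 69| / √(225 + 0 + 64) = |34| / 17 = 2.

2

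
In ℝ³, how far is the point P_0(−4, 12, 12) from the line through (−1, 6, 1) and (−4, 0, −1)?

A direction vector is d = (−3, −6, −2).
AP = (−3, 6, 11); AP·d = -49, |AP|² = 166, |d|² = 49.
distance² = |AP|² − (AP·d)²/|d|² = 166 − 2401/49 = 117, so the distance is 3√13.

3√13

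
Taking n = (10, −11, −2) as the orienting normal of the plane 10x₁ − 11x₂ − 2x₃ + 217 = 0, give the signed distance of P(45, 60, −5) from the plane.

17/15

n·P − (-217) = 17.
|n| = 15, so the signed distance is 17/15.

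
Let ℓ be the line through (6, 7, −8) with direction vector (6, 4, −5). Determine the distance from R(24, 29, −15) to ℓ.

Direction vector d = (6, 4, −5).
AP = (18, 22, −7); AP·d = 231, |AP|² = 857, |d|² = 77.
distance² = |AP|² − (AP·d)²/|d|² = 857 − 53361/77 = 164, so the distance is 2√41.

2√41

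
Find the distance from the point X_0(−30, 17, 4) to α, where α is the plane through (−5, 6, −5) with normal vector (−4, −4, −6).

1/√17

The plane has equation n·(r − (−5, 6, −5)) = 0, i.e. n·r = 26.
d = |(-4)·(-30) + (-4)·17 + (-6)·4 − 26| / √(16 + 16 + 36) = |2| / (2√17) = 1/√17.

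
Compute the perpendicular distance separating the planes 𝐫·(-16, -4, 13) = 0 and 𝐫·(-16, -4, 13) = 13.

13/21

Both planes have normal n = (-16, -4, 13), |n| = 21. Any point on the first plane is at distance |13 − 0|/|n| = 13/21 from the second.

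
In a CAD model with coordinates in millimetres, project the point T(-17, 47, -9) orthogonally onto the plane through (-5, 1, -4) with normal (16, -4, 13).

n = (16, -4, 13), |n|² = 441, and n·T − (-136) = -441.
t = -441/441 = -1, so the foot is T − t·n = (-17, 47, -9) − (-1)·(16, -4, 13) = (-1, 43, 4).

(-1, 43, 4)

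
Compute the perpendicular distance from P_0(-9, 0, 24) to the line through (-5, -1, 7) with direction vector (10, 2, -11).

Direction vector d = (10, 2, -11).
AP = (-4, 1, 17), and AP × d = (-45, 126, -18).
|AP × d|² = 18225 and |d|² = 225, so the distance is √(18225/225) = √81 = 9.

9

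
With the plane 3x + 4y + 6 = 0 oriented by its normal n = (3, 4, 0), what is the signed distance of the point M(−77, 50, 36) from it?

-5

n·M − (-6) = -25.
|n| = 5, so the signed distance is -25/5 = -5.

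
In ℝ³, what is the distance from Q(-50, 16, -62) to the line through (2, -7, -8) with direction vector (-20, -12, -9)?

√3649

Direction vector d = (-20, -12, -9).
AP = (-52, 23, -54); AP·d = 1250, |AP|² = 6149, |d|² = 625.
distance² = |AP|² − (AP·d)²/|d|² = 6149 − 1562500/625 = 3649, so the distance is √3649.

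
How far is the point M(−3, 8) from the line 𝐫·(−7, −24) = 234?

d = |(-7)·(-3) + (-24)·8 − 234| / √(49 + 576) = |-405|/25 = 81/5.

81/5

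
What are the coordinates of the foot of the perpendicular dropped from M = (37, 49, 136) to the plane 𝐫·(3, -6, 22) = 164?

n = (3, -6, 22), |n|² = 529, and n·M − 164 = 2645.
t = 2645/529 = 5, so the foot is M − t·n = (37, 49, 136) − 5·(3, -6, 22) = (22, 79, 26).

(22, 79, 26)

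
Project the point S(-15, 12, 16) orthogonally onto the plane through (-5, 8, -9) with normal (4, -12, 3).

n = (4, -12, 3), |n|² = 169, and n·S − (-143) = -13.
t = -13/169 = -1/13, so the foot is S − t·n = (-15, 12, 16) − (-1/13)·(4, -12, 3) = (-191/13, 144/13, 211/13).

(-191/13, 144/13, 211/13)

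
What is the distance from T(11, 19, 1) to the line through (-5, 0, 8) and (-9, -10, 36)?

A direction vector is d = (-4, -10, 28).
AP = (16, 19, -7); AP·d = -450, |AP|² = 666, |d|² = 900.
distance² = |AP|² − (AP·d)²/|d|² = 666 − 202500/900 = 441, so the distance is 21.

21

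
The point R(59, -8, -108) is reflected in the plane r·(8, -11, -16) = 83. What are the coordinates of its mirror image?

n = (8, -11, -16), |n|² = 441, n·R − 83 = 2205, so t = 2205/441 = 5.
Foot F = R − 5·n = (19, 47, -28); the reflection is 2F − R = (-21, 102, 52).

(-21, 102, 52)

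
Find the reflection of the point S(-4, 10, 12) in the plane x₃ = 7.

With n = (0, 0, 1), the signed offset is (n·S − 7)/|n|² = 5/1 = 5.
S' = S − 2t·n = (-4, 10, 12) − 10·(0, 0, 1) = (-4, 10, 2).

(-4, 10, 2)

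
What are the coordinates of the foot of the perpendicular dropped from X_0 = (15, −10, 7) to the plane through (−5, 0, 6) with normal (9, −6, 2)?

The perpendicular from X_0 has direction n = (9, −6, 2): r = (15, −10, 7) + λ(9, −6, 2).
Substitute into the plane: n·(X_0 + λn) = -33 gives 209 + 121λ = -33, so λ = -2.
Foot = (15, −10, 7) + (-2)·(9, −6, 2) = (−3, 2, 3).

(-3, 2, 3)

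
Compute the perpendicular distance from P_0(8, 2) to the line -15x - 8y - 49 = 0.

d = |(-15)·8 + (-8)·2 − 49| / √(225 + 64) = |-185|/17 = 185/17.

185/17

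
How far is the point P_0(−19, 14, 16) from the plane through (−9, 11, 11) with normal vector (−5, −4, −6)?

The plane has equation n·(r − (−9, 11, 11)) = 0, i.e. n·r = -65.
d = |(-5)·(-19) + (-4)·14 + (-6)·16 − (-65)| / √(25 + 16 + 36) = |8| / √77 = 8√77/77.

8√77/77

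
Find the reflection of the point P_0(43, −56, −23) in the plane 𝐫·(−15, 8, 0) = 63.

(-77, 8, -23)

With n = (−15, 8, 0), the signed offset is (n·P_0 − 63)/|n|² = -1156/289 = -4.
P_0' = P_0 − 2t·n = (43, −56, −23) − (-8)·(−15, 8, 0) = (−77, 8, −23).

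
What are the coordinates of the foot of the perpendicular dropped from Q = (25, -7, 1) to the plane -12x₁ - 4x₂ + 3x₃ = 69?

(1, -15, 7)

n = (-12, -4, 3), |n|² = 169, and n·Q − 69 = -338.
t = -338/169 = -2, so the foot is Q − t·n = (25, -7, 1) − (-2)·(-12, -4, 3) = (1, -15, 7).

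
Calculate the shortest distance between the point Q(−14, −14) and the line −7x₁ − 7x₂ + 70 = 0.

19√2

d = |(-7)·(-14) + (-7)·(-14) − (-70)| / √(49 + 49) = |266|/(7√2) = 19√2.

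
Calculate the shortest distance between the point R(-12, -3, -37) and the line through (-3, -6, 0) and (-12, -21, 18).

A direction vector is d = (-9, -15, 18).
AP = (-9, 3, -37); AP·d = -630, |AP|² = 1459, |d|² = 630.
distance² = |AP|² − (AP·d)²/|d|² = 1459 − 396900/630 = 829, so the distance is √829.

√829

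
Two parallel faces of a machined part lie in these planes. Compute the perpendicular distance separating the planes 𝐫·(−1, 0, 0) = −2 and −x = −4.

2

With common normal n = (−1, 0, 0) (|n| = 1), the distance is |(-2) − (-4)|/|n| = 2/1 = 2.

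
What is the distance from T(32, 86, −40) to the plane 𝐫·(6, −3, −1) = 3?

29/√46

Normal vector n = (6, −3, −1), and n·(32, 86, −40) − 3 = −29.
|n| = √(36 + 9 + 1) = √46, so the distance is |-29|/√46 = 29√46/46.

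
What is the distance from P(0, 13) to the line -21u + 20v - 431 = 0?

171/29

d = |(-21)·0 + 20·13 − 431| / √(441 + 400) = |-171|/29 = 171/29.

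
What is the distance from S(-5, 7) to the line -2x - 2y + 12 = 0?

d = |(-2)·(-5) + (-2)·7 − (-12)| / √(4 + 4) = |8|/(2√2) = 2√2.

2√2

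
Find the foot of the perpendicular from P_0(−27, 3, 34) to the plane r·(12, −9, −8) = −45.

The perpendicular from P_0 has direction n = (12, −9, −8): r = (−27, 3, 34) + t(12, −9, −8).
Substitute into the plane: n·(P_0 + tn) = -45 gives -623 + 289t = -45, so t = 2.
Foot = (−27, 3, 34) + 2·(12, −9, −8) = (−3, −15, 18).

(-3, -15, 18)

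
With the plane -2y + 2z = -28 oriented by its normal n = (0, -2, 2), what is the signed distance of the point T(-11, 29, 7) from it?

n·T − (-28) = -16.
|n| = 2√2, so the signed distance is -4√2.

-4√2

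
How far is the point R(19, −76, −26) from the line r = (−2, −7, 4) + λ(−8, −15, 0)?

3√389

Direction vector d = (−8, −15, 0).
AP = (21, −69, −30), and AP × d = (−450, 240, −867).
|AP × d|² = 1011789 and |d|² = 289, so the distance is √(1011789/289) = √3501 = 3√389.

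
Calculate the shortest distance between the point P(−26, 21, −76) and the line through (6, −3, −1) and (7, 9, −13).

51

A direction vector is d = (1, 12, −12).
AP = (−32, 24, −75); AP·d = 1156, |AP|² = 7225, |d|² = 289.
distance² = |AP|² − (AP·d)²/|d|² = 7225 − 1336336/289 = 2601, so the distance is 51.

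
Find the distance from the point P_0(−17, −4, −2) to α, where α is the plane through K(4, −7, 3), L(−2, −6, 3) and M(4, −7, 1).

KL = (−6, 1, 0) and KM = (0, 0, −2), so a normal is n = KL × KM = (−2, −12, 0).
n = (−2, −12, 0); n·P − 76 = 6; |n| = 2√37; distance = 6/(2√37) = 3/√37.

3/√37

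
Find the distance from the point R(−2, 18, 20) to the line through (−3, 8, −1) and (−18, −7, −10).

3√34

A direction vector is d = (−15, −15, −9).
AP = (1, 10, 21), and AP × d = (225, −306, 135).
|AP × d|² = 162486 and |d|² = 531, so the distance is √(162486/531) = √306 = 3√34.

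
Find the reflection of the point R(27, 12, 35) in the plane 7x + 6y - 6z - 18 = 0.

With n = (7, 6, -6), the signed offset is (n·R − 18)/|n|² = 33/121 = 3/11.
R' = R − 2t·n = (27, 12, 35) − (6/11)·(7, 6, -6) = (255/11, 96/11, 421/11).

(255/11, 96/11, 421/11)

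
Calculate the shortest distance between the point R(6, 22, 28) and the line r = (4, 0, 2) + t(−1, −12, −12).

Direction vector d = (−1, −12, −12).
AP = (2, 22, 26), and AP × d = (48, −2, −2).
|AP × d|² = 2312 and |d|² = 289, so the distance is √(2312/289) = √8 = 2√2.

2√2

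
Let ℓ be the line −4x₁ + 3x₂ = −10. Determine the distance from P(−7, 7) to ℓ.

d = |(-4)·(-7) + 3·7 − (-10)| / √(16 + 9) = |59|/5 = 59/5.

59/5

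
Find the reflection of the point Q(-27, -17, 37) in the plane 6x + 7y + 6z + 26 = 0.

With n = (6, 7, 6), the signed offset is (n·Q − (-26))/|n|² = -33/121 = -3/11.
Q' = Q − 2t·n = (-27, -17, 37) − (-6/11)·(6, 7, 6) = (-261/11, -145/11, 443/11).

(-261/11, -145/11, 443/11)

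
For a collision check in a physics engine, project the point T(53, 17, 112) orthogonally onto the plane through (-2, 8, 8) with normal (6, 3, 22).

(23, 2, 2)

The perpendicular from T has direction n = (6, 3, 22): r = (53, 17, 112) + t(6, 3, 22).
Substitute into the plane: n·(T + tn) = 188 gives 2833 + 529t = 188, so t = -5.
Foot = (53, 17, 112) + (-5)·(6, 3, 22) = (23, 2, 2).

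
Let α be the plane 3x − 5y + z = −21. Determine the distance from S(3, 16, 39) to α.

11√35/35

d = |3·3 + (-5)·16 + 1·39 − (-21)| / √(9 + 25 + 1) = |-11| / √35 = 11√35/35.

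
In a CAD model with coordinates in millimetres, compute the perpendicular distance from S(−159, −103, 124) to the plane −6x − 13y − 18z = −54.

n = (−6, −13, −18); n·P − (-54) = 115; |n| = 23; distance = 115/23 = 5.

5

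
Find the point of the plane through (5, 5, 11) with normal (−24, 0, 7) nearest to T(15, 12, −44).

(-9, 12, -37)

The perpendicular from T has direction n = (−24, 0, 7): r = (15, 12, −44) + λ(−24, 0, 7).
Substitute into the plane: n·(T + λn) = -43 gives -668 + 625λ = -43, so λ = 1.
Foot = (15, 12, −44) + 1·(−24, 0, 7) = (−9, 12, −37).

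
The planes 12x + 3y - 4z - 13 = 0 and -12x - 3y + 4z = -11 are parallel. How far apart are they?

2/13

Divide the second equation by -1 to match normals: 12x + 3y - 4z = 11.
With common normal n = (12, 3, -4) (|n| = 13), the distance is |13 − 11|/|n| = 2/13.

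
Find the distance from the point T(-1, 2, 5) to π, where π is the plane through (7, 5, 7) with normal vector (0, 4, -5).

The plane has equation n·(r − (7, 5, 7)) = 0, i.e. n·r = -15.
d = |4·2 + (-5)·5 − (-15)| / √(0 + 16 + 25) = |-2| / √41 = 2√41/41.

2√41/41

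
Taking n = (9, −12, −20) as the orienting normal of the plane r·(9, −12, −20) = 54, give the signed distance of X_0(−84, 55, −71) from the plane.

-2

n·X_0 − 54 = -50.
|n| = 25, so the signed distance is -50/25 = -2.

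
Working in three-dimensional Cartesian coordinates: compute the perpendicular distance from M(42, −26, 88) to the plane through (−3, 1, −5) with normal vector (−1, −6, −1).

12√38/19

The plane has equation n·(r − (−3, 1, −5)) = 0, i.e. n·r = 2.
Then n·(42, −26, 88) − 2 = 24.
|n| = √(1 + 36 + 1) = √38, so the distance is |24|/√38 = 12√38/19.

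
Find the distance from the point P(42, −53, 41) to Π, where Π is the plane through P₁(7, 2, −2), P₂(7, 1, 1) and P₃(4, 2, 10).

9√26/13

P₁P₂ = (0, −1, 3) and P₁P₃ = (−3, 0, 12), so a normal is n = P₁P₂ × P₁P₃ = (−12, −9, −3).
Then n·(42, −53, 41) − (−96) = −54.
|n| = √(144 + 81 + 9) = 3√26, so the distance is |-54|/(3√26) = 18/√26.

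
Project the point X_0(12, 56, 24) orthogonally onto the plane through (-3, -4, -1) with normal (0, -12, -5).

The perpendicular from X_0 has direction n = (0, -12, -5): r = (12, 56, 24) + t(0, -12, -5).
Substitute into the plane: n·(X_0 + tn) = 53 gives -792 + 169t = 53, so t = 5.
Foot = (12, 56, 24) + 5·(0, -12, -5) = (12, -4, -1).

(12, -4, -1)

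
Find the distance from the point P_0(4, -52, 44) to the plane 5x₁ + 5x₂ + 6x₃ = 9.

15/√86

Normal vector n = (5, 5, 6), and n·(4, -52, 44) - 9 = 15.
|n| = √(25 + 25 + 36) = √86, so the distance is |15|/√86 = 15/√86.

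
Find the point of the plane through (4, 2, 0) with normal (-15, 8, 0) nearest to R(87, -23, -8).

The perpendicular from R has direction n = (-15, 8, 0): r = (87, -23, -8) + λ(-15, 8, 0).
Substitute into the plane: n·(R + λn) = -44 gives -1489 + 289λ = -44, so λ = 5.
Foot = (87, -23, -8) + 5·(-15, 8, 0) = (12, 17, -8).

(12, 17, -8)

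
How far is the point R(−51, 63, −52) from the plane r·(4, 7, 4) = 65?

4

Normal vector n = (4, 7, 4), and n·(−51, 63, −52) − 65 = −36.
|n| = √(16 + 49 + 16) = 9, so the distance is |-36|/9 = 4.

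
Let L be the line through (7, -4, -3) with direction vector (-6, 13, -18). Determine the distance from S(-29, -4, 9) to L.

12√10

Direction vector d = (-6, 13, -18).
AP = (-36, 0, 12); AP·d = 0, |AP|² = 1440, |d|² = 529.
distance² = |AP|² − (AP·d)²/|d|² = 1440 − 0/529 = 1440, so the distance is 12√10.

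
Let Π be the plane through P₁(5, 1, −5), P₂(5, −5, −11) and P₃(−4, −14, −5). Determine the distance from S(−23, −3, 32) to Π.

17/√43

P₁P₂ = (0, −6, −6) and P₁P₃ = (−9, −15, 0), so a normal is n = P₁P₂ × P₁P₃ = (−90, 54, −54).
Then n·(−23, −3, 32) − (−126) = 306.
|n| = √(8100 + 2916 + 2916) = 18√43, so the distance is |306|/(18√43) = 17/√43.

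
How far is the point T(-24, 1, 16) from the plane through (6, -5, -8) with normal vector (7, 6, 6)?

30/11

The plane has equation n·(r − (6, -5, -8)) = 0, i.e. n·r = -36.
d = |7·(-24) + 6·1 + 6·16 − (-36)| / √(49 + 36 + 36) = |-30| / 11 = 30/11.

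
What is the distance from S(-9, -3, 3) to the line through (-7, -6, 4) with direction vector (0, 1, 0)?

√5

Direction vector d = (0, 1, 0).
AP = (-2, 3, -1); AP·d = 3, |AP|² = 14, |d|² = 1.
distance² = |AP|² − (AP·d)²/|d|² = 14 − 9/1 = 5, so the distance is √5.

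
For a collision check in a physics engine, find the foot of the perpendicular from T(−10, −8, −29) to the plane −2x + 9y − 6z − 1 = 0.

n = (−2, 9, −6), |n|² = 121, and n·T − 1 = 121.
t = 121/121 = 1, so the foot is T − t·n = (−10, −8, −29) − 1·(−2, 9, −6) = (−8, −17, −23).

(-8, -17, -23)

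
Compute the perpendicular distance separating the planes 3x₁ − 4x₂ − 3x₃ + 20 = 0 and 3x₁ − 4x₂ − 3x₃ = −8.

Both planes have normal n = (3, −4, −3), |n| = √34. Any point on the first plane is at distance |(-8) − (-20)|/|n| = 12/√34 from the second.

12/√34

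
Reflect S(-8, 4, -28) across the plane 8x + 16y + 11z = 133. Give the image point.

(8, 36, -6)

n = (8, 16, 11), |n|² = 441, n·S − 133 = -441, so t = -441/441 = -1.
Foot F = S − (-1)·n = (0, 20, -17); the reflection is 2F − S = (8, 36, -6).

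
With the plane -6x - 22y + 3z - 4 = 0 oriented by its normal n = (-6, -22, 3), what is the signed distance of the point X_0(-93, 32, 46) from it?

n·X_0 − 4 = -12.
|n| = 23, so the signed distance is -12/23.

-12/23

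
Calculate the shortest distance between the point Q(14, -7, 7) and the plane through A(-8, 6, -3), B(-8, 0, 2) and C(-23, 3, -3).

AB = (0, -6, 5) and AC = (-15, -3, 0), so a normal is n = AB × AC = (15, -75, -90).
Then n·(14, -7, 7) - (-300) = 405.
|n| = √(225 + 5625 + 8100) = 15√62, so the distance is |405|/(15√62) = 27/√62.

27√62/62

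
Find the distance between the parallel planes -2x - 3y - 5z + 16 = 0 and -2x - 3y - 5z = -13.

With common normal n = (-2, -3, -5) (|n| = √38), the distance is |(-16) − (-13)|/|n| = 3/√38 = 3√38/38.

3/√38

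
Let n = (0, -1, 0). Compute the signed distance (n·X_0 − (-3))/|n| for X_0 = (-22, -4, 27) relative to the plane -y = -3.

n·X_0 − (-3) = 7.
|n| = 1, so the signed distance is 7/1 = 7.

7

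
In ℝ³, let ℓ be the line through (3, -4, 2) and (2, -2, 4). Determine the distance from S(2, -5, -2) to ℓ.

3

A direction vector is d = (-1, 2, 2).
AP = (-1, -1, -4); AP·d = -9, |AP|² = 18, |d|² = 9.
distance² = |AP|² − (AP·d)²/|d|² = 18 − 81/9 = 9, so the distance is 3.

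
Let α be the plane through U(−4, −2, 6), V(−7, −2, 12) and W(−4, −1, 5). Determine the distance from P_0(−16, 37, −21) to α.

UV = (−3, 0, 6) and UW = (0, 1, −1), so a normal is n = UV × UW = (−6, −3, −3).
d = |(-6)·(-16) + (-3)·37 + (-3)·(-21) − 12| / √(36 + 9 + 9) = |36| / (3√6) = 2√6.

2√6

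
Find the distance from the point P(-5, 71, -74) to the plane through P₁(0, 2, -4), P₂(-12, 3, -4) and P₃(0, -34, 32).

1

P₁P₂ = (-12, 1, 0) and P₁P₃ = (0, -36, 36), so a normal is n = P₁P₂ × P₁P₃ = (36, 432, 432).
d = |36·(-5) + 432·71 + 432·(-74) − (-864)| / √(1296 + 186624 + 186624) = |-612| / 612 = 1.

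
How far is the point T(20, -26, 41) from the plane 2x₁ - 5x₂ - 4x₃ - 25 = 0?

19√5/15

Normal vector n = (2, -5, -4), and n·(20, -26, 41) - 25 = -19.
|n| = √(4 + 25 + 16) = 3√5, so the distance is |-19|/(3√5) = 19/(3√5).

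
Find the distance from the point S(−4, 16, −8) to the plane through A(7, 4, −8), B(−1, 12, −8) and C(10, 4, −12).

4/√41

AB = (−8, 8, 0) and AC = (3, 0, −4), so a normal is n = AB × AC = (−32, −32, −24).
Then n·(−4, 16, −8) − (−160) = −32.
|n| = √(1024 + 1024 + 576) = 8√41, so the distance is |-32|/(8√41) = 4√41/41.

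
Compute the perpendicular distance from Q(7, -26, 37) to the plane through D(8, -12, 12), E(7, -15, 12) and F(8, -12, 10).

11√10/10

DE = (-1, -3, 0) and DF = (0, 0, -2), so a normal is n = DE × DF = (6, -2, 0).
Then n·(7, -26, 37) - 72 = 22.
|n| = √(36 + 4 + 0) = 2√10, so the distance is |22|/(2√10) = 11√10/10.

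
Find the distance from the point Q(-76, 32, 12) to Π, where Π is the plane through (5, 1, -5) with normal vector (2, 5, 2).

The plane has equation n·(r − (5, 1, -5)) = 0, i.e. n·r = 5.
Then n·(-76, 32, 12) - 5 = 27.
|n| = √(4 + 25 + 4) = √33, so the distance is |27|/√33 = 9√33/11.

27/√33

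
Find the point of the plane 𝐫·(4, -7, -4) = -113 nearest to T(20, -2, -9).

n = (4, -7, -4), |n|² = 81, and n·T − (-113) = 243.
t = 243/81 = 3, so the foot is T − t·n = (20, -2, -9) − 3·(4, -7, -4) = (8, 19, 3).

(8, 19, 3)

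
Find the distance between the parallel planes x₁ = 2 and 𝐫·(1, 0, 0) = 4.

2

Both planes have normal n = (1, 0, 0), |n| = 1. Any point on the first plane is at distance |4 − 2|/|n| = 2/1 = 2 from the second.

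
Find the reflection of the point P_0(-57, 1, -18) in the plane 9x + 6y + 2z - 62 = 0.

n = (9, 6, 2), |n|² = 121, n·P_0 − 62 = -605, so t = -605/121 = -5.
Foot F = P_0 − (-5)·n = (-12, 31, -8); the reflection is 2F − P_0 = (33, 61, 2).

(33, 61, 2)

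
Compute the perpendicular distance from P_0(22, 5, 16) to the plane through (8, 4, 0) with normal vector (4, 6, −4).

The plane has equation n·(r − (8, 4, 0)) = 0, i.e. n·r = 56.
Then n·(22, 5, 16) − 56 = −2.
|n| = √(16 + 36 + 16) = 2√17, so the distance is |-2|/(2√17) = 1/√17.

√17/17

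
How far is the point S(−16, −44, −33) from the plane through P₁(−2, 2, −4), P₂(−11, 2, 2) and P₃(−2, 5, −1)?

23√22/22

P₁P₂ = (−9, 0, 6) and P₁P₃ = (0, 3, 3), so a normal is n = P₁P₂ × P₁P₃ = (−18, 27, −27).
Then n·(−16, −44, −33) − 198 = −207.
|n| = √(324 + 729 + 729) = 9√22, so the distance is |-207|/(9√22) = 23√22/22.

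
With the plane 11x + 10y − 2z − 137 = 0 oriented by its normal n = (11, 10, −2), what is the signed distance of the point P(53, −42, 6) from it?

14/15

n·P − 137 = 14.
|n| = 15, so the signed distance is 14/15.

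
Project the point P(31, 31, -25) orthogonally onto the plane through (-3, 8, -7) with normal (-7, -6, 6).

n = (-7, -6, 6), |n|² = 121, and n·P − (-69) = -484.
t = -484/121 = -4, so the foot is P − t·n = (31, 31, -25) − (-4)·(-7, -6, 6) = (3, 7, -1).

(3, 7, -1)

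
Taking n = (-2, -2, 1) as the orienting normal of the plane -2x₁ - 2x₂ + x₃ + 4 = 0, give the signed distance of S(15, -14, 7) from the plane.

3

n·S − (-4) = 9.
|n| = 3, so the signed distance is 9/3 = 3.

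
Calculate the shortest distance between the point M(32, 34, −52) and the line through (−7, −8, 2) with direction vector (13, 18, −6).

Direction vector d = (13, 18, −6).
AP = (39, 42, −54), and AP × d = (720, −468, 156).
|AP × d|² = 761760 and |d|² = 529, so the distance is √(761760/529) = √1440 = 12√10.

12√10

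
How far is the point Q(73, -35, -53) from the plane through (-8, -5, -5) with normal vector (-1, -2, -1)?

The plane has equation n·(r − (-8, -5, -5)) = 0, i.e. n·r = 23.
n = (-1, -2, -1); n·P − 23 = 27; |n| = √6; distance = 27/√6 = 9√6/2.

9√6/2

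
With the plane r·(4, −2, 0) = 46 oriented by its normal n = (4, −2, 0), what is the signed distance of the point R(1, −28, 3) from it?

7/√5

n·R − 46 = 14.
|n| = 2√5, so the signed distance is 7/√5.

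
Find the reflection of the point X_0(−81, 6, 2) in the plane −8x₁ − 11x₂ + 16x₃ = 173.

(-65, 28, -30)

n = (−8, −11, 16), |n|² = 441, n·X_0 − 173 = 441, so t = 441/441 = 1.
Foot F = X_0 − 1·n = (−73, 17, −14); the reflection is 2F − X_0 = (−65, 28, −30).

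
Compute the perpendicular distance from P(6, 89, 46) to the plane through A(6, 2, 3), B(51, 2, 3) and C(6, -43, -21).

3

AB = (45, 0, 0) and AC = (0, -45, -24), so a normal is n = AB × AC = (0, 1080, -2025).
d = |1080·89 + (-2025)·46 − (-3915)| / √(0 + 1166400 + 4100625) = |6885| / 2295 = 3.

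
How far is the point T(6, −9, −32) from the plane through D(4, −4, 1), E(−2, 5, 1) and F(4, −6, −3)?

29√14/14

DE = (−6, 9, 0) and DF = (0, −2, −4), so a normal is n = DE × DF = (−36, −24, 12).
d = |(-36)·6 + (-24)·(-9) + 12·(-32) − (-36)| / √(1296 + 576 + 144) = |-348| / (12√14) = 29√14/14.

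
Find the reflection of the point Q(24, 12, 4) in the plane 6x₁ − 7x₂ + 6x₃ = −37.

With n = (6, −7, 6), the signed offset is (n·Q − (-37))/|n|² = 121/121 = 1.
Q' = Q − 2t·n = (24, 12, 4) − 2·(6, −7, 6) = (12, 26, −8).

(12, 26, -8)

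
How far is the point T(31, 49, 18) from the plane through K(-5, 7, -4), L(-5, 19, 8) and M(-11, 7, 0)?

6√22/11

KL = (0, 12, 12) and KM = (-6, 0, 4), so a normal is n = KL × KM = (48, -72, 72).
Then n·(31, 49, 18) - (-1032) = 288.
|n| = √(2304 + 5184 + 5184) = 24√22, so the distance is |288|/(24√22) = 12/√22.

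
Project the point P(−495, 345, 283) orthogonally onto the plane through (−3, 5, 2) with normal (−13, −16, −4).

n = (−13, −16, −4), |n|² = 441, and n·P − (-49) = -168.
t = -168/441 = -8/21, so the foot is P − t·n = (−495, 345, 283) − (-8/21)·(−13, −16, −4) = (−10499/21, 7117/21, 5911/21).

(-10499/21, 7117/21, 5911/21)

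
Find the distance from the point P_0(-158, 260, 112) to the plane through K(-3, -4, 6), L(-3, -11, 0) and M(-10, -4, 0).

KL = (0, -7, -6) and KM = (-7, 0, -6), so a normal is n = KL × KM = (42, 42, -49).
Then n·(-158, 260, 112) - (-588) = -616.
|n| = √(1764 + 1764 + 2401) = 77, so the distance is |-616|/77 = 8.

8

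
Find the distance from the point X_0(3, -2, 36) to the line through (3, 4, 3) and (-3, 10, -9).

A direction vector is d = (-6, 6, -12).
AP = (0, -6, 33), and AP × d = (-126, -198, -36).
|AP × d|² = 56376 and |d|² = 216, so the distance is √(56376/216) = √261 = 3√29.

3√29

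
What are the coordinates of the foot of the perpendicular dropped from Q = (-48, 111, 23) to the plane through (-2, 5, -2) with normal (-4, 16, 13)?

(-28, 31, -42)

The perpendicular from Q has direction n = (-4, 16, 13): r = (-48, 111, 23) + λ(-4, 16, 13).
Substitute into the plane: n·(Q + λn) = 62 gives 2267 + 441λ = 62, so λ = -5.
Foot = (-48, 111, 23) + (-5)·(-4, 16, 13) = (-28, 31, -42).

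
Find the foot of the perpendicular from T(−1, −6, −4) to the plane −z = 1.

(-1, -6, -1)

The perpendicular from T has direction n = (0, 0, −1): r = (−1, −6, −4) + λ(0, 0, −1).
Substitute into the plane: n·(T + λn) = 1 gives 4 + 1λ = 1, so λ = -3.
Foot = (−1, −6, −4) + (-3)·(0, 0, −1) = (−1, −6, −1).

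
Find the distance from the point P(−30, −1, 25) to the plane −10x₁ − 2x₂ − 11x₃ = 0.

Normal vector n = (−10, −2, −11), and n·(−30, −1, 25) − 0 = 27.
|n| = √(100 + 4 + 121) = 15, so the distance is |27|/15 = 9/5.

9/5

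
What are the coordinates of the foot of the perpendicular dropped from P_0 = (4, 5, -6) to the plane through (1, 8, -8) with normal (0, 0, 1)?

(4, 5, -8)

The perpendicular from P_0 has direction n = (0, 0, 1): r = (4, 5, -6) + λ(0, 0, 1).
Substitute into the plane: n·(P_0 + λn) = -8 gives -6 + 1λ = -8, so λ = -2.
Foot = (4, 5, -6) + (-2)·(0, 0, 1) = (4, 5, -8).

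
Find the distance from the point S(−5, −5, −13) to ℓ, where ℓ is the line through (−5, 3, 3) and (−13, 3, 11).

8√3

A direction vector is d = (−8, 0, 8).
AP = (0, −8, −16); AP·d = -128, |AP|² = 320, |d|² = 128.
distance² = |AP|² − (AP·d)²/|d|² = 320 − 16384/128 = 192, so the distance is 8√3.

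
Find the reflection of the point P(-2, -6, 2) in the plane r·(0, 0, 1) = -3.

With n = (0, 0, 1), the signed offset is (n·P − (-3))/|n|² = 5/1 = 5.
P' = P − 2t·n = (-2, -6, 2) − 10·(0, 0, 1) = (-2, -6, -8).

(-2, -6, -8)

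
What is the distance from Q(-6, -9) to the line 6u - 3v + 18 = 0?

3/√5

d = |6·(-6) + (-3)·(-9) − (-18)| / √(36 + 9) = |9|/(3√5) = 3/√5.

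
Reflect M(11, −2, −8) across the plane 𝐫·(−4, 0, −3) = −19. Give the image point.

(267/25, -2, -206/25)

n = (−4, 0, −3), |n|² = 25, n·M − (-19) = -1, so t = -1/25.
Foot F = M − (-1/25)·n = (271/25, −2, −203/25); the reflection is 2F − M = (267/25, −2, −206/25).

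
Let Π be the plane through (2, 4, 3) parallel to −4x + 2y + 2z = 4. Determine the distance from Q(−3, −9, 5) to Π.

Parallel planes share the normal n = (−4, 2, 2); since (2, 4, 3) lies on the plane, its equation is −4x + 2y + 2z = 6.
n = (−4, 2, 2); n·P − 6 = -2; |n| = 2√6; distance = 2/(2√6) = √6/6.

√6/6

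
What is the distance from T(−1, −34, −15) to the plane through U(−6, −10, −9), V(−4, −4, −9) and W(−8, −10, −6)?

27√14/14

UV = (2, 6, 0) and UW = (−2, 0, 3), so a normal is n = UV × UW = (18, −6, 12).
Then n·(−1, −34, −15) − (−156) = 162.
|n| = √(324 + 36 + 144) = 6√14, so the distance is |162|/(6√14) = 27/√14.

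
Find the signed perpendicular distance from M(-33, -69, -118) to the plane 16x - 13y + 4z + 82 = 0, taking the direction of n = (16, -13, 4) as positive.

n·M − (-82) = -21.
|n| = 21, so the signed distance is -21/21 = -1.

-1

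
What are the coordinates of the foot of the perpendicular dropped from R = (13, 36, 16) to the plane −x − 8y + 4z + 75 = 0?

The perpendicular from R has direction n = (−1, −8, 4): r = (13, 36, 16) + μ(−1, −8, 4).
Substitute into the plane: n·(R + μn) = -75 gives -237 + 81μ = -75, so μ = 2.
Foot = (13, 36, 16) + 2·(−1, −8, 4) = (11, 20, 24).

(11, 20, 24)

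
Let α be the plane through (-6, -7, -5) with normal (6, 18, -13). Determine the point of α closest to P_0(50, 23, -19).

n = (6, 18, -13), |n|² = 529, and n·P_0 − (-97) = 1058.
t = 1058/529 = 2, so the foot is P_0 − t·n = (50, 23, -19) − 2·(6, 18, -13) = (38, -13, 7).

(38, -13, 7)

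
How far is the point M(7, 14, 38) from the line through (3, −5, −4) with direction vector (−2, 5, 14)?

2√29

Direction vector d = (−2, 5, 14).
AP = (4, 19, 42), and AP × d = (56, −140, 58).
|AP × d|² = 26100 and |d|² = 225, so the distance is √(26100/225) = √116 = 2√29.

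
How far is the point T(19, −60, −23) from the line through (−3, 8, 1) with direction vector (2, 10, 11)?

Direction vector d = (2, 10, 11).
AP = (22, −68, −24), and AP × d = (−508, −290, 356).
|AP × d|² = 468900 and |d|² = 225, so the distance is √(468900/225) = √2084 = 2√521.

2√521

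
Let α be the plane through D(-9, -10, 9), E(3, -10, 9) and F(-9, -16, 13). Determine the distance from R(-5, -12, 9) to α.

4/√13

DE = (12, 0, 0) and DF = (0, -6, 4), so a normal is n = DE × DF = (0, -48, -72).
n = (0, -48, -72); n·P − (-168) = 96; |n| = 24√13; distance = 96/(24√13) = 4/√13.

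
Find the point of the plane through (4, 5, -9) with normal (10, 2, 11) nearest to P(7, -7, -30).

The perpendicular from P has direction n = (10, 2, 11): r = (7, -7, -30) + λ(10, 2, 11).
Substitute into the plane: n·(P + λn) = -49 gives -274 + 225λ = -49, so λ = 1.
Foot = (7, -7, -30) + 1·(10, 2, 11) = (17, -5, -19).

(17, -5, -19)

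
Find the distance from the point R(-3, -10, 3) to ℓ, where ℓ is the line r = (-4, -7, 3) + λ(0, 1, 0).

1

Direction vector d = (0, 1, 0).
AP = (1, -3, 0), and AP × d = (0, 0, 1).
|AP × d|² = 1 and |d|² = 1, so the distance is √1 = 1.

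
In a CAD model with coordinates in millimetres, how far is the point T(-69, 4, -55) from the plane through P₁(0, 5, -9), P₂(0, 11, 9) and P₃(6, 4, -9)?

17/√41

P₁P₂ = (0, 6, 18) and P₁P₃ = (6, -1, 0), so a normal is n = P₁P₂ × P₁P₃ = (18, 108, -36).
n = (18, 108, -36); n·P − 864 = 306; |n| = 18√41; distance = 306/(18√41) = 17/√41.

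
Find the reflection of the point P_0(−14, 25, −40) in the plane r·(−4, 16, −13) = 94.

With n = (−4, 16, −13), the signed offset is (n·P_0 − 94)/|n|² = 882/441 = 2.
P_0' = P_0 − 2t·n = (−14, 25, −40) − 4·(−4, 16, −13) = (2, −39, 12).

(2, -39, 12)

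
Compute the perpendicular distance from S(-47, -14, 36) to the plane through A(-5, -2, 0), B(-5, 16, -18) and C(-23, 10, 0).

6√22/11

AB = (0, 18, -18) and AC = (-18, 12, 0), so a normal is n = AB × AC = (216, 324, 324).
d = |216·(-47) + 324·(-14) + 324·36 − (-1728)| / √(46656 + 104976 + 104976) = |-1296| / (108√22) = 12/√22.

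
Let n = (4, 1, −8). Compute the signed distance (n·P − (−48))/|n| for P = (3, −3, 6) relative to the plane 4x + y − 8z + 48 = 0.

1

n·P − (-48) = 9.
|n| = 9, so the signed distance is 9/9 = 1.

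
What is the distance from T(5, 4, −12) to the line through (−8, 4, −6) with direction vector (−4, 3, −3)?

Direction vector d = (−4, 3, −3).
AP = (13, 0, −6), and AP × d = (18, 63, 39).
|AP × d|² = 5814 and |d|² = 34, so the distance is √(5814/34) = √171 = 3√19.

3√19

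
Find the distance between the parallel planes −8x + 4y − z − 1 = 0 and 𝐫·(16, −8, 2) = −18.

Divide the second equation by -2 to match normals: −8x + 4y − z = 9.
With common normal n = (−8, 4, −1) (|n| = 9), the distance is |1 − 9|/|n| = 8/9.

8/9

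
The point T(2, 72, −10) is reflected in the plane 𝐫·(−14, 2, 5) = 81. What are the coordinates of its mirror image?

n = (−14, 2, 5), |n|² = 225, n·T − 81 = -15, so t = -15/225 = -1/15.
Foot F = T − (-1/15)·n = (16/15, 1082/15, −29/3); the reflection is 2F − T = (2/15, 1084/15, −28/3).

(2/15, 1084/15, -28/3)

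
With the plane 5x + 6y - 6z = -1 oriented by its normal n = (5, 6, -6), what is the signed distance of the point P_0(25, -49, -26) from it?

n·P_0 − (-1) = -12.
|n| = √97, so the signed distance is -12/√97.

-12/√97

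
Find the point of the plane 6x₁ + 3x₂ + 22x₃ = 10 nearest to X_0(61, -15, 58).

(43, -24, -8)

The perpendicular from X_0 has direction n = (6, 3, 22): r = (61, -15, 58) + λ(6, 3, 22).
Substitute into the plane: n·(X_0 + λn) = 10 gives 1597 + 529λ = 10, so λ = -3.
Foot = (61, -15, 58) + (-3)·(6, 3, 22) = (43, -24, -8).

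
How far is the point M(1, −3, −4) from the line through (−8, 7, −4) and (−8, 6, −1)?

A direction vector is d = (0, −1, 3).
AP = (9, −10, 0), and AP × d = (−30, −27, −9).
|AP × d|² = 1710 and |d|² = 10, so the distance is √(1710/10) = √171 = 3√19.

3√19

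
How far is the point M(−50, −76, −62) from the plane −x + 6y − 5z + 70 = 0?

26/√62

d = |(-1)·(-50) + 6·(-76) + (-5)·(-62) − (-70)| / √(1 + 36 + 25) = |-26| / √62 = 13√62/31.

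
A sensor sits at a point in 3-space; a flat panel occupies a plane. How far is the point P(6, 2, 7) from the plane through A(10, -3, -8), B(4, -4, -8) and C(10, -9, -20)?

11√46/46

AB = (-6, -1, 0) and AC = (0, -6, -12), so a normal is n = AB × AC = (12, -72, 36).
Then n·(6, 2, 7) - 48 = 132.
|n| = √(144 + 5184 + 1296) = 12√46, so the distance is |132|/(12√46) = 11/√46.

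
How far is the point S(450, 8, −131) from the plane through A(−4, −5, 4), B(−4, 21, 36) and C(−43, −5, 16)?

AB = (0, 26, 32) and AC = (−39, 0, 12), so a normal is n = AB × AC = (312, −1248, 1014).
n = (312, −1248, 1014); n·P − 9048 = -11466; |n| = 1638; distance = 11466/1638 = 7.

7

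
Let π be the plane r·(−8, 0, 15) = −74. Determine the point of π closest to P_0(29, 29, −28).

n = (−8, 0, 15), |n|² = 289, and n·P_0 − (-74) = -578.
t = -578/289 = -2, so the foot is P_0 − t·n = (29, 29, −28) − (-2)·(−8, 0, 15) = (13, 29, 2).

(13, 29, 2)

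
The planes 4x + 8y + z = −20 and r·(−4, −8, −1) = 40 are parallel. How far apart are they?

20/9

Divide the second equation by -1 to match normals: 4x + 8y + z = -40.
With common normal n = (4, 8, 1) (|n| = 9), the distance is |(-20) − (-40)|/|n| = 20/9.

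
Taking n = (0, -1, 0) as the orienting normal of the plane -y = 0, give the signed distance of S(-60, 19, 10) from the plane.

-19

n·S − 0 = -19.
|n| = 1, so the signed distance is -19/1 = -19.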